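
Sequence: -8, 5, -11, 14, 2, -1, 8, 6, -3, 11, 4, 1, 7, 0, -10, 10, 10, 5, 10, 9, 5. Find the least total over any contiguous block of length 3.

-14

(-8, 5, -11) → sum -14
(5, -11, 14) → sum 8
(-11, 14, 2) → sum 5
(14, 2, -1) → sum 15
(2, -1, 8) → sum 9
(-1, 8, 6) → sum 13
(8, 6, -3) → sum 11
(6, -3, 11) → sum 14
(-3, 11, 4) → sum 12
(11, 4, 1) → sum 16
(4, 1, 7) → sum 12
(1, 7, 0) → sum 8
(7, 0, -10) → sum -3
(0, -10, 10) → sum 0
(-10, 10, 10) → sum 10
(10, 10, 5) → sum 25
(10, 5, 10) → sum 25
(5, 10, 9) → sum 24
(10, 9, 5) → sum 24
Least of these is -14.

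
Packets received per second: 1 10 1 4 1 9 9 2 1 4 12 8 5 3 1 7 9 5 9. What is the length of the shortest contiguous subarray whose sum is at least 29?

add 1: running sum 1 < 29
add 10: running sum 11 < 29
add 1: running sum 12 < 29
add 4: running sum 16 < 29
add 1: running sum 17 < 29
add 9: running sum 26 < 29
add 9: shortest ending here [10, 1, 4, 1, 9, 9] sum 34, len 6
add 2: shortest ending here [10, 1, 4, 1, 9, 9, 2] sum 36, len 7
add 1: shortest ending here [10, 1, 4, 1, 9, 9, 2, 1] sum 37, len 8
add 4: shortest ending here [4, 1, 9, 9, 2, 1, 4] sum 30, len 7
add 12: shortest ending here [9, 9, 2, 1, 4, 12] sum 37, len 6
add 8: shortest ending here [9, 2, 1, 4, 12, 8] sum 36, len 6
add 5: shortest ending here [4, 12, 8, 5] sum 29, len 4
add 3: shortest ending here [4, 12, 8, 5, 3] sum 32, len 5
add 1: shortest ending here [12, 8, 5, 3, 1] sum 29, len 5
add 7: shortest ending here [12, 8, 5, 3, 1, 7] sum 36, len 6
add 9: shortest ending here [8, 5, 3, 1, 7, 9] sum 33, len 6
add 5: shortest ending here [5, 3, 1, 7, 9, 5] sum 30, len 6
add 9: shortest ending here [7, 9, 5, 9] sum 30, len 4
Shortest qualifying length: 4.

4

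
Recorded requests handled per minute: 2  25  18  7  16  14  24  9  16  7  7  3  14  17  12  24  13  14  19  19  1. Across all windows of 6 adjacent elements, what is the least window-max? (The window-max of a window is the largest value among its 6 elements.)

[2, 25, 18, 7, 16, 14] → max 25
[25, 18, 7, 16, 14, 24] → max 25
[18, 7, 16, 14, 24, 9] → max 24
[7, 16, 14, 24, 9, 16] → max 24
[16, 14, 24, 9, 16, 7] → max 24
[14, 24, 9, 16, 7, 7] → max 24
[24, 9, 16, 7, 7, 3] → max 24
[9, 16, 7, 7, 3, 14] → max 16
[16, 7, 7, 3, 14, 17] → max 17
[7, 7, 3, 14, 17, 12] → max 17
[7, 3, 14, 17, 12, 24] → max 24
[3, 14, 17, 12, 24, 13] → max 24
[14, 17, 12, 24, 13, 14] → max 24
[17, 12, 24, 13, 14, 19] → max 24
[12, 24, 13, 14, 19, 19] → max 24
[24, 13, 14, 19, 19, 1] → max 24
Least of these is 16.

16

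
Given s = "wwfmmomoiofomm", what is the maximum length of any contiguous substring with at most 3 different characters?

add w: window [w] (1 distinct), len 1
add w: window [w, w] (1 distinct), len 2
add f: window [w, w, f] (2 distinct), len 3
add m: window [w, w, f, m] (3 distinct), len 4
add m: window [w, w, f, m, m] (3 distinct), len 5
add o: window [f, m, m, o] (3 distinct), len 4
add m: window [f, m, m, o, m] (3 distinct), len 5
add o: window [f, m, m, o, m, o] (3 distinct), len 6
add i: window [m, m, o, m, o, i] (3 distinct), len 6
add o: window [m, m, o, m, o, i, o] (3 distinct), len 7
add f: window [o, i, o, f] (3 distinct), len 4
add o: window [o, i, o, f, o] (3 distinct), len 5
add m: window [o, f, o, m] (3 distinct), len 4
add m: window [o, f, o, m, m] (3 distinct), len 5
Longest length with ≤3 distinct: 7.

7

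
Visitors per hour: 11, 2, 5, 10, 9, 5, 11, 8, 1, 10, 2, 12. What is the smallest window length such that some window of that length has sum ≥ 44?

6

Extend right; whenever the sum reaches 44, record the length and shrink from the left:
add 11: running sum 11 < 44
add 2: running sum 13 < 44
add 5: running sum 18 < 44
add 10: running sum 28 < 44
add 9: running sum 37 < 44
add 5: running sum 42 < 44
end 6: [11, 2, 5, 10, 9, 5, 11] sum 53, len 7
end 7: [5, 10, 9, 5, 11, 8] sum 48, len 6
end 8: [10, 9, 5, 11, 8, 1] sum 44, len 6
end 9: [9, 5, 11, 8, 1, 10] sum 44, len 6
end 10: [9, 5, 11, 8, 1, 10, 2] sum 46, len 7
end 11: [11, 8, 1, 10, 2, 12] sum 44, len 6
Shortest qualifying length: 6.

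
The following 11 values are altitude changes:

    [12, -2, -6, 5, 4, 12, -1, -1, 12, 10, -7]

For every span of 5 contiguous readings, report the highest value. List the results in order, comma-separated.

12, 12, 12, 12, 12, 12, 12

12 -2 -6 5 4 → max 12
-2 -6 5 4 12 → max 12
-6 5 4 12 -1 → max 12
5 4 12 -1 -1 → max 12
4 12 -1 -1 12 → max 12
12 -1 -1 12 10 → max 12
-1 -1 12 10 -7 → max 12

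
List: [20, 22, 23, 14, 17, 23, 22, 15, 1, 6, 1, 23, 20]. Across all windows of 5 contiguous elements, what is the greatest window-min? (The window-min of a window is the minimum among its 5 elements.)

14

Each size-5 window and its min:
20 22 23 14 17 → min 14
22 23 14 17 23 → min 14
23 14 17 23 22 → min 14
14 17 23 22 15 → min 14
17 23 22 15 1 → min 1
23 22 15 1 6 → min 1
22 15 1 6 1 → min 1
15 1 6 1 23 → min 1
1 6 1 23 20 → min 1
Greatest of these is 14.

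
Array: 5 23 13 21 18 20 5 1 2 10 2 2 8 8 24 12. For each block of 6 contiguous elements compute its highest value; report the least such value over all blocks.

(5, 23, 13, 21, 18, 20) → max 23
(23, 13, 21, 18, 20, 5) → max 23
(13, 21, 18, 20, 5, 1) → max 21
(21, 18, 20, 5, 1, 2) → max 21
(18, 20, 5, 1, 2, 10) → max 20
(20, 5, 1, 2, 10, 2) → max 20
(5, 1, 2, 10, 2, 2) → max 10
(1, 2, 10, 2, 2, 8) → max 10
(2, 10, 2, 2, 8, 8) → max 10
(10, 2, 2, 8, 8, 24) → max 24
(2, 2, 8, 8, 24, 12) → max 24
Least of these is 10.

10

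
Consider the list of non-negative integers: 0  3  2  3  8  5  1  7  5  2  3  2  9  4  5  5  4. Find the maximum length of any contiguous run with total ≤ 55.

14

Extend to the right; shrink from the left whenever the sum exceeds 55:
→ 0: sum 0, len 1
→ 3: sum 3, len 2
→ 2: sum 5, len 3
→ 3: sum 8, len 4
→ 8: sum 16, len 5
→ 5: sum 21, len 6
→ 1: sum 22, len 7
→ 7: sum 29, len 8
→ 5: sum 34, len 9
→ 2: sum 36, len 10
→ 3: sum 39, len 11
→ 2: sum 41, len 12
→ 9: sum 50, len 13
→ 4: sum 54, len 14
→ 5 (dropped 0, 3, 2): sum 54, len 12
→ 5 (dropped 3, 8): sum 48, len 11
→ 4: sum 52, len 12
Longest length seen: 14.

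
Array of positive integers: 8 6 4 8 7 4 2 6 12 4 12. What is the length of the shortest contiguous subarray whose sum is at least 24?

add 8: running sum 8 < 24
add 6: running sum 14 < 24
add 4: running sum 18 < 24
add 8: shortest ending here [8, 6, 4, 8] sum 26, len 4
add 7: shortest ending here [6, 4, 8, 7] sum 25, len 4
add 4: shortest ending here [6, 4, 8, 7, 4] sum 29, len 5
add 2: shortest ending here [4, 8, 7, 4, 2] sum 25, len 5
add 6: shortest ending here [8, 7, 4, 2, 6] sum 27, len 5
add 12: shortest ending here [4, 2, 6, 12] sum 24, len 4
add 4: shortest ending here [2, 6, 12, 4] sum 24, len 4
add 12: shortest ending here [12, 4, 12] sum 28, len 3
Shortest qualifying length: 3.

3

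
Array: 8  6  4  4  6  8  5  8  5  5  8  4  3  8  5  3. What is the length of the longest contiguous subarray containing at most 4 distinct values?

12

[8] 1 distinct, len 1
[8, 6] 2 distinct, len 2
[8, 6, 4] 3 distinct, len 3
[8, 6, 4, 4] 3 distinct, len 4
[8, 6, 4, 4, 6] 3 distinct, len 5
[8, 6, 4, 4, 6, 8] 3 distinct, len 6
[8, 6, 4, 4, 6, 8, 5] 4 distinct, len 7
[8, 6, 4, 4, 6, 8, 5, 8] 4 distinct, len 8
[8, 6, 4, 4, 6, 8, 5, 8, 5] 4 distinct, len 9
[8, 6, 4, 4, 6, 8, 5, 8, 5, 5] 4 distinct, len 10
[8, 6, 4, 4, 6, 8, 5, 8, 5, 5, 8] 4 distinct, len 11
[8, 6, 4, 4, 6, 8, 5, 8, 5, 5, 8, 4] 4 distinct, len 12
[8, 5, 8, 5, 5, 8, 4, 3] 4 distinct, len 8
[8, 5, 8, 5, 5, 8, 4, 3, 8] 4 distinct, len 9
[8, 5, 8, 5, 5, 8, 4, 3, 8, 5] 4 distinct, len 10
[8, 5, 8, 5, 5, 8, 4, 3, 8, 5, 3] 4 distinct, len 11
Longest length with ≤4 distinct: 12.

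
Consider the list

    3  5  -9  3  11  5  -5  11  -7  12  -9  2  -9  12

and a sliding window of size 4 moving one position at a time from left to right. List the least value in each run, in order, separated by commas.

3 5 -9 3 → min -9
5 -9 3 11 → min -9
-9 3 11 5 → min -9
3 11 5 -5 → min -5
11 5 -5 11 → min -5
5 -5 11 -7 → min -7
-5 11 -7 12 → min -7
11 -7 12 -9 → min -9
-7 12 -9 2 → min -9
12 -9 2 -9 → min -9
-9 2 -9 12 → min -9

-9, -9, -9, -5, -5, -7, -7, -9, -9, -9, -9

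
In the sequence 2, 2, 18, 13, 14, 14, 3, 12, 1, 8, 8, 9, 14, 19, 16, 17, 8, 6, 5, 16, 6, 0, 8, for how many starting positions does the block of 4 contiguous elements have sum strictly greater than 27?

17

(2, 2, 18, 13) → sum 35  > 27 ✓
(2, 18, 13, 14) → sum 47  > 27 ✓
(18, 13, 14, 14) → sum 59  > 27 ✓
(13, 14, 14, 3) → sum 44  > 27 ✓
(14, 14, 3, 12) → sum 43  > 27 ✓
(14, 3, 12, 1) → sum 30  > 27 ✓
(3, 12, 1, 8) → sum 24
(12, 1, 8, 8) → sum 29  > 27 ✓
(1, 8, 8, 9) → sum 26
(8, 8, 9, 14) → sum 39  > 27 ✓
(8, 9, 14, 19) → sum 50  > 27 ✓
(9, 14, 19, 16) → sum 58  > 27 ✓
(14, 19, 16, 17) → sum 66  > 27 ✓
(19, 16, 17, 8) → sum 60  > 27 ✓
(16, 17, 8, 6) → sum 47  > 27 ✓
(17, 8, 6, 5) → sum 36  > 27 ✓
(8, 6, 5, 16) → sum 35  > 27 ✓
(6, 5, 16, 6) → sum 33  > 27 ✓
(5, 16, 6, 0) → sum 27
(16, 6, 0, 8) → sum 30  > 27 ✓
17 windows satisfy the condition.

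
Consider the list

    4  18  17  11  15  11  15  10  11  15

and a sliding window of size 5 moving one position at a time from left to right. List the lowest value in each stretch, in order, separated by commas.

[4, 18, 17, 11, 15] → min 4
[18, 17, 11, 15, 11] → min 11
[17, 11, 15, 11, 15] → min 11
[11, 15, 11, 15, 10] → min 10
[15, 11, 15, 10, 11] → min 10
[11, 15, 10, 11, 15] → min 10

4, 11, 11, 10, 10, 10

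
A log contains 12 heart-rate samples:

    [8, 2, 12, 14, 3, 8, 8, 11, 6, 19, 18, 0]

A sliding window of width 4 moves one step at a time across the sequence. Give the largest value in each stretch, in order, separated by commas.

[8, 2, 12, 14] → max 14
[2, 12, 14, 3] → max 14
[12, 14, 3, 8] → max 14
[14, 3, 8, 8] → max 14
[3, 8, 8, 11] → max 11
[8, 8, 11, 6] → max 11
[8, 11, 6, 19] → max 19
[11, 6, 19, 18] → max 19
[6, 19, 18, 0] → max 19

14, 14, 14, 14, 11, 11, 19, 19, 19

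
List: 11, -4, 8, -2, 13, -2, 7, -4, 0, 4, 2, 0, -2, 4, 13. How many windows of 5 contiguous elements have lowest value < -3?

7

(11, -4, 8, -2, 13) → min -4  < -3 ✓
(-4, 8, -2, 13, -2) → min -4  < -3 ✓
(8, -2, 13, -2, 7) → min -2
(-2, 13, -2, 7, -4) → min -4  < -3 ✓
(13, -2, 7, -4, 0) → min -4  < -3 ✓
(-2, 7, -4, 0, 4) → min -4  < -3 ✓
(7, -4, 0, 4, 2) → min -4  < -3 ✓
(-4, 0, 4, 2, 0) → min -4  < -3 ✓
(0, 4, 2, 0, -2) → min -2
(4, 2, 0, -2, 4) → min -2
(2, 0, -2, 4, 13) → min -2
7 windows satisfy the condition.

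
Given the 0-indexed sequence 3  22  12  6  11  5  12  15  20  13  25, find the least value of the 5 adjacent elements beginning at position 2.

5

Elements at indices 2..6: 12, 6, 11, 5, 12
min(12, 6, 11, 5, 12) = 5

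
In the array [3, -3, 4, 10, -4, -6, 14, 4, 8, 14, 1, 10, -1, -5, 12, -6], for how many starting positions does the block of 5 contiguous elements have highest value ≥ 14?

8

[3, -3, 4, 10, -4] → max 10
[-3, 4, 10, -4, -6] → max 10
[4, 10, -4, -6, 14] → max 14  ≥ 14 ✓
[10, -4, -6, 14, 4] → max 14  ≥ 14 ✓
[-4, -6, 14, 4, 8] → max 14  ≥ 14 ✓
[-6, 14, 4, 8, 14] → max 14  ≥ 14 ✓
[14, 4, 8, 14, 1] → max 14  ≥ 14 ✓
[4, 8, 14, 1, 10] → max 14  ≥ 14 ✓
[8, 14, 1, 10, -1] → max 14  ≥ 14 ✓
[14, 1, 10, -1, -5] → max 14  ≥ 14 ✓
[1, 10, -1, -5, 12] → max 12
[10, -1, -5, 12, -6] → max 12
8 windows satisfy the condition.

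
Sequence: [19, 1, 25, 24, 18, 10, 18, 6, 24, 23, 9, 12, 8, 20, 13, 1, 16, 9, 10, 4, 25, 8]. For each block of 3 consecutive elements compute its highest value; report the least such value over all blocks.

Window maxs for each of the 20 positions:
[19, 1, 25] → max 25
[1, 25, 24] → max 25
[25, 24, 18] → max 25
[24, 18, 10] → max 24
[18, 10, 18] → max 18
[10, 18, 6] → max 18
[18, 6, 24] → max 24
[6, 24, 23] → max 24
[24, 23, 9] → max 24
[23, 9, 12] → max 23
[9, 12, 8] → max 12
[12, 8, 20] → max 20
[8, 20, 13] → max 20
[20, 13, 1] → max 20
[13, 1, 16] → max 16
[1, 16, 9] → max 16
[16, 9, 10] → max 16
[9, 10, 4] → max 10
[10, 4, 25] → max 25
[4, 25, 8] → max 25
Least of these is 10.

10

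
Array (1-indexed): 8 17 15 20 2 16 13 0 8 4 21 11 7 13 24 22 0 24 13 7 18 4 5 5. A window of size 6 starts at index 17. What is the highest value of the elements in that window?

Elements at indices 17..22: 0, 24, 13, 7, 18, 4
max(0, 24, 13, 7, 18, 4) = 24

24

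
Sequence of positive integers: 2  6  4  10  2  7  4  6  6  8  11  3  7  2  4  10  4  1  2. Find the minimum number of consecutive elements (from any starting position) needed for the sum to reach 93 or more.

16

Extend right; whenever the sum reaches 93, record the length and shrink from the left:
add 2: running sum 2 < 93
add 6: running sum 8 < 93
add 4: running sum 12 < 93
add 10: running sum 22 < 93
add 2: running sum 24 < 93
add 7: running sum 31 < 93
add 4: running sum 35 < 93
add 6: running sum 41 < 93
add 6: running sum 47 < 93
add 8: running sum 55 < 93
add 11: running sum 66 < 93
add 3: running sum 69 < 93
add 7: running sum 76 < 93
add 2: running sum 78 < 93
add 4: running sum 82 < 93
add 10: running sum 92 < 93
add 4: shortest ending here [6, 4, 10, 2, 7, 4, 6, 6, 8, 11, 3, 7, 2, 4, 10, 4] sum 94, len 16
add 1: shortest ending here [6, 4, 10, 2, 7, 4, 6, 6, 8, 11, 3, 7, 2, 4, 10, 4, 1] sum 95, len 17
add 2: shortest ending here [6, 4, 10, 2, 7, 4, 6, 6, 8, 11, 3, 7, 2, 4, 10, 4, 1, 2] sum 97, len 18
Shortest qualifying length: 16.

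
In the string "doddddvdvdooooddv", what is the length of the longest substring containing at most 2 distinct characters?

[d] 1 distinct, len 1
[d, o] 2 distinct, len 2
[d, o, d] 2 distinct, len 3
[d, o, d, d] 2 distinct, len 4
[d, o, d, d, d] 2 distinct, len 5
[d, o, d, d, d, d] 2 distinct, len 6
[d, d, d, d, v] 2 distinct, len 5
[d, d, d, d, v, d] 2 distinct, len 6
[d, d, d, d, v, d, v] 2 distinct, len 7
[d, d, d, d, v, d, v, d] 2 distinct, len 8
[d, o] 2 distinct, len 2
[d, o, o] 2 distinct, len 3
[d, o, o, o] 2 distinct, len 4
[d, o, o, o, o] 2 distinct, len 5
[d, o, o, o, o, d] 2 distinct, len 6
[d, o, o, o, o, d, d] 2 distinct, len 7
[d, d, v] 2 distinct, len 3
Longest length with ≤2 distinct: 8.

8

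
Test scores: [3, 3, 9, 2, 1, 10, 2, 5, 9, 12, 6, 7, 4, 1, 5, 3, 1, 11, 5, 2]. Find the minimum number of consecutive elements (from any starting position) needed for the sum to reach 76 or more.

add 3: running sum 3 < 76
add 3: running sum 6 < 76
add 9: running sum 15 < 76
add 2: running sum 17 < 76
add 1: running sum 18 < 76
add 10: running sum 28 < 76
add 2: running sum 30 < 76
add 5: running sum 35 < 76
add 9: running sum 44 < 76
add 12: running sum 56 < 76
add 6: running sum 62 < 76
add 7: running sum 69 < 76
add 4: running sum 73 < 76
add 1: running sum 74 < 76
end 14: [3, 9, 2, 1, 10, 2, 5, 9, 12, 6, 7, 4, 1, 5] sum 76, len 14
end 15: [9, 2, 1, 10, 2, 5, 9, 12, 6, 7, 4, 1, 5, 3] sum 76, len 14
end 16: [9, 2, 1, 10, 2, 5, 9, 12, 6, 7, 4, 1, 5, 3, 1] sum 77, len 15
end 17: [10, 2, 5, 9, 12, 6, 7, 4, 1, 5, 3, 1, 11] sum 76, len 13
end 18: [10, 2, 5, 9, 12, 6, 7, 4, 1, 5, 3, 1, 11, 5] sum 81, len 14
end 19: [10, 2, 5, 9, 12, 6, 7, 4, 1, 5, 3, 1, 11, 5, 2] sum 83, len 15
Shortest qualifying length: 13.

13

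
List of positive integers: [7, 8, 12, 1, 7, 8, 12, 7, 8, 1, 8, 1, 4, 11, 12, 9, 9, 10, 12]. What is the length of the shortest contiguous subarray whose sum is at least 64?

add 7: running sum 7 < 64
add 8: running sum 15 < 64
add 12: running sum 27 < 64
add 1: running sum 28 < 64
add 7: running sum 35 < 64
add 8: running sum 43 < 64
add 12: running sum 55 < 64
add 7: running sum 62 < 64
add 8: shortest ending here [7, 8, 12, 1, 7, 8, 12, 7, 8] sum 70, len 9
add 1: shortest ending here [8, 12, 1, 7, 8, 12, 7, 8, 1] sum 64, len 9
add 8: shortest ending here [12, 1, 7, 8, 12, 7, 8, 1, 8] sum 64, len 9
add 1: shortest ending here [12, 1, 7, 8, 12, 7, 8, 1, 8, 1] sum 65, len 10
add 4: shortest ending here [12, 1, 7, 8, 12, 7, 8, 1, 8, 1, 4] sum 69, len 11
add 11: shortest ending here [7, 8, 12, 7, 8, 1, 8, 1, 4, 11] sum 67, len 10
add 12: shortest ending here [12, 7, 8, 1, 8, 1, 4, 11, 12] sum 64, len 9
add 9: shortest ending here [12, 7, 8, 1, 8, 1, 4, 11, 12, 9] sum 73, len 10
add 9: shortest ending here [7, 8, 1, 8, 1, 4, 11, 12, 9, 9] sum 70, len 10
add 10: shortest ending here [8, 1, 4, 11, 12, 9, 9, 10] sum 64, len 8
add 12: shortest ending here [4, 11, 12, 9, 9, 10, 12] sum 67, len 7
Shortest qualifying length: 7.

7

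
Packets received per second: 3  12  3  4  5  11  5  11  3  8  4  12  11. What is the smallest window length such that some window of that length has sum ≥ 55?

add 3: running sum 3 < 55
add 12: running sum 15 < 55
add 3: running sum 18 < 55
add 4: running sum 22 < 55
add 5: running sum 27 < 55
add 11: running sum 38 < 55
add 5: running sum 43 < 55
add 11: running sum 54 < 55
add 3: shortest ending here [3, 12, 3, 4, 5, 11, 5, 11, 3] sum 57, len 9
add 8: shortest ending here [12, 3, 4, 5, 11, 5, 11, 3, 8] sum 62, len 9
add 4: shortest ending here [12, 3, 4, 5, 11, 5, 11, 3, 8, 4] sum 66, len 10
add 12: shortest ending here [5, 11, 5, 11, 3, 8, 4, 12] sum 59, len 8
add 11: shortest ending here [11, 5, 11, 3, 8, 4, 12, 11] sum 65, len 8
Shortest qualifying length: 8.

8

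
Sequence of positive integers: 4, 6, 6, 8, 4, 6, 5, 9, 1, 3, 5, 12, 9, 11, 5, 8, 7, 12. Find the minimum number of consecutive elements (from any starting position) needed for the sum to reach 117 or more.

17

Extend right; whenever the sum reaches 117, record the length and shrink from the left:
add 4: running sum 4 < 117
add 6: running sum 10 < 117
add 6: running sum 16 < 117
add 8: running sum 24 < 117
add 4: running sum 28 < 117
add 6: running sum 34 < 117
add 5: running sum 39 < 117
add 9: running sum 48 < 117
add 1: running sum 49 < 117
add 3: running sum 52 < 117
add 5: running sum 57 < 117
add 12: running sum 69 < 117
add 9: running sum 78 < 117
add 11: running sum 89 < 117
add 5: running sum 94 < 117
add 8: running sum 102 < 117
add 7: running sum 109 < 117
end 17: [6, 6, 8, 4, 6, 5, 9, 1, 3, 5, 12, 9, 11, 5, 8, 7, 12] sum 117, len 17
Shortest qualifying length: 17.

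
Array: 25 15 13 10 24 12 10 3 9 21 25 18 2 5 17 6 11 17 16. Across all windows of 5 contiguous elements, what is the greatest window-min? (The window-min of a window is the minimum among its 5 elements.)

(25, 15, 13, 10, 24) → min 10
(15, 13, 10, 24, 12) → min 10
(13, 10, 24, 12, 10) → min 10
(10, 24, 12, 10, 3) → min 3
(24, 12, 10, 3, 9) → min 3
(12, 10, 3, 9, 21) → min 3
(10, 3, 9, 21, 25) → min 3
(3, 9, 21, 25, 18) → min 3
(9, 21, 25, 18, 2) → min 2
(21, 25, 18, 2, 5) → min 2
(25, 18, 2, 5, 17) → min 2
(18, 2, 5, 17, 6) → min 2
(2, 5, 17, 6, 11) → min 2
(5, 17, 6, 11, 17) → min 5
(17, 6, 11, 17, 16) → min 6
Greatest of these is 10.

10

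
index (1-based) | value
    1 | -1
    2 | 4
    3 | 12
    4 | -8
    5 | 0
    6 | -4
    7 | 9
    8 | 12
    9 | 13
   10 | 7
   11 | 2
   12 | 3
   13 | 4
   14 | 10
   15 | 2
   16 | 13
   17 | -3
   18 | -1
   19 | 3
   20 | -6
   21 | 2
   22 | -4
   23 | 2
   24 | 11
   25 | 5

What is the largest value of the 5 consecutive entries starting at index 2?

12

Elements at indices 2..6: 4, 12, -8, 0, -4
max(4, 12, -8, 0, -4) = 12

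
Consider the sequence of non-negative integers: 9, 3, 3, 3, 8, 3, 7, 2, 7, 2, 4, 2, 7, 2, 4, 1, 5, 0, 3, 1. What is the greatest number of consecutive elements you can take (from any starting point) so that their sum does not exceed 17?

Extend to the right; shrink from the left whenever the sum exceeds 17:
add 9: [9] sum 9, len 1
add 3: [9, 3] sum 12, len 2
add 3: [9, 3, 3] sum 15, len 3
add 3: [3, 3, 3] sum 9, len 3
add 8: [3, 3, 3, 8] sum 17, len 4
add 3: [3, 3, 8, 3] sum 17, len 4
add 7: [3, 7] sum 10, len 2
add 2: [3, 7, 2] sum 12, len 3
add 7: [7, 2, 7] sum 16, len 3
add 2: [2, 7, 2] sum 11, len 3
add 4: [2, 7, 2, 4] sum 15, len 4
add 2: [2, 7, 2, 4, 2] sum 17, len 5
add 7: [2, 4, 2, 7] sum 15, len 4
add 2: [2, 4, 2, 7, 2] sum 17, len 5
add 4: [2, 7, 2, 4] sum 15, len 4
add 1: [2, 7, 2, 4, 1] sum 16, len 5
add 5: [2, 4, 1, 5] sum 12, len 4
add 0: [2, 4, 1, 5, 0] sum 12, len 5
add 3: [2, 4, 1, 5, 0, 3] sum 15, len 6
add 1: [2, 4, 1, 5, 0, 3, 1] sum 16, len 7
Longest length seen: 7.

7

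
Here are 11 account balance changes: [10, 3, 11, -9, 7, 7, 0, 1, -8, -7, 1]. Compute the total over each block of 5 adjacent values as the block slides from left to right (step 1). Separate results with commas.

22, 19, 16, 6, 7, -7, -13

[10, 3, 11, -9, 7] → sum 22
[3, 11, -9, 7, 7] → sum 19
[11, -9, 7, 7, 0] → sum 16
[-9, 7, 7, 0, 1] → sum 6
[7, 7, 0, 1, -8] → sum 7
[7, 0, 1, -8, -7] → sum -7
[0, 1, -8, -7, 1] → sum -13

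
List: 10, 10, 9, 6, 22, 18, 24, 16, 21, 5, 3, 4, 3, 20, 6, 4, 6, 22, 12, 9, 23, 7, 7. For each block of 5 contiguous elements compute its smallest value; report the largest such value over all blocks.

[10, 10, 9, 6, 22] → min 6
[10, 9, 6, 22, 18] → min 6
[9, 6, 22, 18, 24] → min 6
[6, 22, 18, 24, 16] → min 6
[22, 18, 24, 16, 21] → min 16
[18, 24, 16, 21, 5] → min 5
[24, 16, 21, 5, 3] → min 3
[16, 21, 5, 3, 4] → min 3
[21, 5, 3, 4, 3] → min 3
[5, 3, 4, 3, 20] → min 3
[3, 4, 3, 20, 6] → min 3
[4, 3, 20, 6, 4] → min 3
[3, 20, 6, 4, 6] → min 3
[20, 6, 4, 6, 22] → min 4
[6, 4, 6, 22, 12] → min 4
[4, 6, 22, 12, 9] → min 4
[6, 22, 12, 9, 23] → min 6
[22, 12, 9, 23, 7] → min 7
[12, 9, 23, 7, 7] → min 7
Largest of these is 16.

16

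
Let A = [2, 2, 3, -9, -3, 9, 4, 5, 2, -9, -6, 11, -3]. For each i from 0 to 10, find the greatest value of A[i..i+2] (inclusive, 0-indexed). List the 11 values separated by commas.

3, 3, 3, 9, 9, 9, 5, 5, 2, 11, 11

2 2 3 → max 3
2 3 -9 → max 3
3 -9 -3 → max 3
-9 -3 9 → max 9
-3 9 4 → max 9
9 4 5 → max 9
4 5 2 → max 5
5 2 -9 → max 5
2 -9 -6 → max 2
-9 -6 11 → max 11
-6 11 -3 → max 11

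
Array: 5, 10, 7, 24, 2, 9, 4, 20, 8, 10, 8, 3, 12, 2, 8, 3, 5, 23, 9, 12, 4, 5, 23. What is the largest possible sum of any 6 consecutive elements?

76

Window sums for each of the 18 positions:
5 10 7 24 2 9 → sum 57
10 7 24 2 9 4 → sum 56
7 24 2 9 4 20 → sum 66
24 2 9 4 20 8 → sum 67
2 9 4 20 8 10 → sum 53
9 4 20 8 10 8 → sum 59
4 20 8 10 8 3 → sum 53
20 8 10 8 3 12 → sum 61
8 10 8 3 12 2 → sum 43
10 8 3 12 2 8 → sum 43
8 3 12 2 8 3 → sum 36
3 12 2 8 3 5 → sum 33
12 2 8 3 5 23 → sum 53
2 8 3 5 23 9 → sum 50
8 3 5 23 9 12 → sum 60
3 5 23 9 12 4 → sum 56
5 23 9 12 4 5 → sum 58
23 9 12 4 5 23 → sum 76
Largest of these is 76.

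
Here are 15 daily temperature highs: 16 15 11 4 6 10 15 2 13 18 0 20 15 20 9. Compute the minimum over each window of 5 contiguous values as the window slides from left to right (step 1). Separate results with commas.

4, 4, 4, 2, 2, 2, 0, 0, 0, 0, 0

(16, 15, 11, 4, 6) → min 4
(15, 11, 4, 6, 10) → min 4
(11, 4, 6, 10, 15) → min 4
(4, 6, 10, 15, 2) → min 2
(6, 10, 15, 2, 13) → min 2
(10, 15, 2, 13, 18) → min 2
(15, 2, 13, 18, 0) → min 0
(2, 13, 18, 0, 20) → min 0
(13, 18, 0, 20, 15) → min 0
(18, 0, 20, 15, 20) → min 0
(0, 20, 15, 20, 9) → min 0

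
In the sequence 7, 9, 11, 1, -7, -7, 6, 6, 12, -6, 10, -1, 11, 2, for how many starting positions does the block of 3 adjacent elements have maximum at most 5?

1

7 9 11 → max 11
9 11 1 → max 11
11 1 -7 → max 11
1 -7 -7 → max 1  ≤ 5 ✓
-7 -7 6 → max 6
-7 6 6 → max 6
6 6 12 → max 12
6 12 -6 → max 12
12 -6 10 → max 12
-6 10 -1 → max 10
10 -1 11 → max 11
-1 11 2 → max 11
1 window satisfy the condition.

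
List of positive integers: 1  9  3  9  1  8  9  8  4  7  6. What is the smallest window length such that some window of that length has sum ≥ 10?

2

Extend right; whenever the sum reaches 10, record the length and shrink from the left:
add 1: running sum 1 < 10
add 9: shortest ending here [1, 9] sum 10, len 2
add 3: shortest ending here [9, 3] sum 12, len 2
add 9: shortest ending here [3, 9] sum 12, len 2
add 1: shortest ending here [9, 1] sum 10, len 2
add 8: shortest ending here [9, 1, 8] sum 18, len 3
add 9: shortest ending here [8, 9] sum 17, len 2
add 8: shortest ending here [9, 8] sum 17, len 2
add 4: shortest ending here [8, 4] sum 12, len 2
add 7: shortest ending here [4, 7] sum 11, len 2
add 6: shortest ending here [7, 6] sum 13, len 2
Shortest qualifying length: 2.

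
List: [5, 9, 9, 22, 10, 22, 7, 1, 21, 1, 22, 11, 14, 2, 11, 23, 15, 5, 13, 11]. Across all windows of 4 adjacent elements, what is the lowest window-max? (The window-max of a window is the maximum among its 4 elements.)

14

Window maxs for each of the 17 positions:
[5, 9, 9, 22] → max 22
[9, 9, 22, 10] → max 22
[9, 22, 10, 22] → max 22
[22, 10, 22, 7] → max 22
[10, 22, 7, 1] → max 22
[22, 7, 1, 21] → max 22
[7, 1, 21, 1] → max 21
[1, 21, 1, 22] → max 22
[21, 1, 22, 11] → max 22
[1, 22, 11, 14] → max 22
[22, 11, 14, 2] → max 22
[11, 14, 2, 11] → max 14
[14, 2, 11, 23] → max 23
[2, 11, 23, 15] → max 23
[11, 23, 15, 5] → max 23
[23, 15, 5, 13] → max 23
[15, 5, 13, 11] → max 15
Lowest of these is 14.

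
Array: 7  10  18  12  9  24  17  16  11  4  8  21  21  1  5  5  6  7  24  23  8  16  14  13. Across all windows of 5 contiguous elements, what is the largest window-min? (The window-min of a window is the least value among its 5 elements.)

9

[7, 10, 18, 12, 9] → min 7
[10, 18, 12, 9, 24] → min 9
[18, 12, 9, 24, 17] → min 9
[12, 9, 24, 17, 16] → min 9
[9, 24, 17, 16, 11] → min 9
[24, 17, 16, 11, 4] → min 4
[17, 16, 11, 4, 8] → min 4
[16, 11, 4, 8, 21] → min 4
[11, 4, 8, 21, 21] → min 4
[4, 8, 21, 21, 1] → min 1
[8, 21, 21, 1, 5] → min 1
[21, 21, 1, 5, 5] → min 1
[21, 1, 5, 5, 6] → min 1
[1, 5, 5, 6, 7] → min 1
[5, 5, 6, 7, 24] → min 5
[5, 6, 7, 24, 23] → min 5
[6, 7, 24, 23, 8] → min 6
[7, 24, 23, 8, 16] → min 7
[24, 23, 8, 16, 14] → min 8
[23, 8, 16, 14, 13] → min 8
Largest of these is 9.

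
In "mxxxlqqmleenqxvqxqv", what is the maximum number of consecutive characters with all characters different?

add m: [m] len 1
add x: [m, x] len 2
add x (repeat x, move left end past it): [x] len 1
add x (repeat x, move left end past it): [x] len 1
add l: [x, l] len 2
add q: [x, l, q] len 3
add q (repeat q, move left end past it): [q] len 1
add m: [q, m] len 2
add l: [q, m, l] len 3
add e: [q, m, l, e] len 4
add e (repeat e, move left end past it): [e] len 1
add n: [e, n] len 2
add q: [e, n, q] len 3
add x: [e, n, q, x] len 4
add v: [e, n, q, x, v] len 5
add q (repeat q, move left end past it): [x, v, q] len 3
add x (repeat x, move left end past it): [v, q, x] len 3
add q (repeat q, move left end past it): [x, q] len 2
add v: [x, q, v] len 3
Longest all-distinct length: 5.

5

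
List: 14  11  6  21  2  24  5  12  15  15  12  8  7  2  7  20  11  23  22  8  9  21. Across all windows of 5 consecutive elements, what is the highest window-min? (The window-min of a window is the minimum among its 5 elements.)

Each size-5 window and its min:
[14, 11, 6, 21, 2] → min 2
[11, 6, 21, 2, 24] → min 2
[6, 21, 2, 24, 5] → min 2
[21, 2, 24, 5, 12] → min 2
[2, 24, 5, 12, 15] → min 2
[24, 5, 12, 15, 15] → min 5
[5, 12, 15, 15, 12] → min 5
[12, 15, 15, 12, 8] → min 8
[15, 15, 12, 8, 7] → min 7
[15, 12, 8, 7, 2] → min 2
[12, 8, 7, 2, 7] → min 2
[8, 7, 2, 7, 20] → min 2
[7, 2, 7, 20, 11] → min 2
[2, 7, 20, 11, 23] → min 2
[7, 20, 11, 23, 22] → min 7
[20, 11, 23, 22, 8] → min 8
[11, 23, 22, 8, 9] → min 8
[23, 22, 8, 9, 21] → min 8
Highest of these is 8.

8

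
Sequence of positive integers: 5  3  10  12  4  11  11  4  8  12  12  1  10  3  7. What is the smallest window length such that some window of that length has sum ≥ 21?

Extend right; whenever the sum reaches 21, record the length and shrink from the left:
add 5: running sum 5 < 21
add 3: running sum 8 < 21
add 10: running sum 18 < 21
end 3: [10, 12] sum 22, len 2
end 4: [10, 12, 4] sum 26, len 3
end 5: [12, 4, 11] sum 27, len 3
end 6: [11, 11] sum 22, len 2
end 7: [11, 11, 4] sum 26, len 3
end 8: [11, 4, 8] sum 23, len 3
end 9: [4, 8, 12] sum 24, len 3
end 10: [12, 12] sum 24, len 2
end 11: [12, 12, 1] sum 25, len 3
end 12: [12, 1, 10] sum 23, len 3
end 13: [12, 1, 10, 3] sum 26, len 4
end 14: [1, 10, 3, 7] sum 21, len 4
Shortest qualifying length: 2.

2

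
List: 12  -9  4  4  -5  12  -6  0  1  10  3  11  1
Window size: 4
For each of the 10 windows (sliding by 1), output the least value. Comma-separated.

-9, -9, -5, -6, -6, -6, -6, 0, 1, 1

[12, -9, 4, 4] → min -9
[-9, 4, 4, -5] → min -9
[4, 4, -5, 12] → min -5
[4, -5, 12, -6] → min -6
[-5, 12, -6, 0] → min -6
[12, -6, 0, 1] → min -6
[-6, 0, 1, 10] → min -6
[0, 1, 10, 3] → min 0
[1, 10, 3, 11] → min 1
[10, 3, 11, 1] → min 1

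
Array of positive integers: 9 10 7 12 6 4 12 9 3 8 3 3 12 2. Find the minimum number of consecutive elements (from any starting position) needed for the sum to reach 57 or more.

7

add 9: running sum 9 < 57
add 10: running sum 19 < 57
add 7: running sum 26 < 57
add 12: running sum 38 < 57
add 6: running sum 44 < 57
add 4: running sum 48 < 57
add 12: shortest ending here [9, 10, 7, 12, 6, 4, 12] sum 60, len 7
add 9: shortest ending here [10, 7, 12, 6, 4, 12, 9] sum 60, len 7
add 3: shortest ending here [10, 7, 12, 6, 4, 12, 9, 3] sum 63, len 8
add 8: shortest ending here [7, 12, 6, 4, 12, 9, 3, 8] sum 61, len 8
add 3: shortest ending here [12, 6, 4, 12, 9, 3, 8, 3] sum 57, len 8
add 3: shortest ending here [12, 6, 4, 12, 9, 3, 8, 3, 3] sum 60, len 9
add 12: shortest ending here [6, 4, 12, 9, 3, 8, 3, 3, 12] sum 60, len 9
add 2: shortest ending here [6, 4, 12, 9, 3, 8, 3, 3, 12, 2] sum 62, len 10
Shortest qualifying length: 7.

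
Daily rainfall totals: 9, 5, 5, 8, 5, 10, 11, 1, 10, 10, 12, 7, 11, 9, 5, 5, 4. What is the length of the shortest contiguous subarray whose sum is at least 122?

16

add 9: running sum 9 < 122
add 5: running sum 14 < 122
add 5: running sum 19 < 122
add 8: running sum 27 < 122
add 5: running sum 32 < 122
add 10: running sum 42 < 122
add 11: running sum 53 < 122
add 1: running sum 54 < 122
add 10: running sum 64 < 122
add 10: running sum 74 < 122
add 12: running sum 86 < 122
add 7: running sum 93 < 122
add 11: running sum 104 < 122
add 9: running sum 113 < 122
add 5: running sum 118 < 122
add 5: shortest ending here [9, 5, 5, 8, 5, 10, 11, 1, 10, 10, 12, 7, 11, 9, 5, 5] sum 123, len 16
add 4: shortest ending here [9, 5, 5, 8, 5, 10, 11, 1, 10, 10, 12, 7, 11, 9, 5, 5, 4] sum 127, len 17
Shortest qualifying length: 16.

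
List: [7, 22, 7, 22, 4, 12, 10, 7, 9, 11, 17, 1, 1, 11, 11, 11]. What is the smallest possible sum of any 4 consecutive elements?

24

Each size-4 window and its sum:
7 22 7 22 → sum 58
22 7 22 4 → sum 55
7 22 4 12 → sum 45
22 4 12 10 → sum 48
4 12 10 7 → sum 33
12 10 7 9 → sum 38
10 7 9 11 → sum 37
7 9 11 17 → sum 44
9 11 17 1 → sum 38
11 17 1 1 → sum 30
17 1 1 11 → sum 30
1 1 11 11 → sum 24
1 11 11 11 → sum 34
Smallest of these is 24.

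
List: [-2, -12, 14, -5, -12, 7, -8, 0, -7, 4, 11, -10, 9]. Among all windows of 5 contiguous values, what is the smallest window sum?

-2 -12 14 -5 -12 → sum -17
-12 14 -5 -12 7 → sum -8
14 -5 -12 7 -8 → sum -4
-5 -12 7 -8 0 → sum -18
-12 7 -8 0 -7 → sum -20
7 -8 0 -7 4 → sum -4
-8 0 -7 4 11 → sum 0
0 -7 4 11 -10 → sum -2
-7 4 11 -10 9 → sum 7
Smallest of these is -20.

-20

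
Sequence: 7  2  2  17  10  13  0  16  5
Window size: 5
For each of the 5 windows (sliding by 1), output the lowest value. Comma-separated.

2, 2, 0, 0, 0

(7, 2, 2, 17, 10) → min 2
(2, 2, 17, 10, 13) → min 2
(2, 17, 10, 13, 0) → min 0
(17, 10, 13, 0, 16) → min 0
(10, 13, 0, 16, 5) → min 0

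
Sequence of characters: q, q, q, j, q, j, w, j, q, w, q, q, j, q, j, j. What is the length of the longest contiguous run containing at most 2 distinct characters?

6

add q: window [q] (1 distinct), len 1
add q: window [q, q] (1 distinct), len 2
add q: window [q, q, q] (1 distinct), len 3
add j: window [q, q, q, j] (2 distinct), len 4
add q: window [q, q, q, j, q] (2 distinct), len 5
add j: window [q, q, q, j, q, j] (2 distinct), len 6
add w: window [j, w] (2 distinct), len 2
add j: window [j, w, j] (2 distinct), len 3
add q: window [j, q] (2 distinct), len 2
add w: window [q, w] (2 distinct), len 2
add q: window [q, w, q] (2 distinct), len 3
add q: window [q, w, q, q] (2 distinct), len 4
add j: window [q, q, j] (2 distinct), len 3
add q: window [q, q, j, q] (2 distinct), len 4
add j: window [q, q, j, q, j] (2 distinct), len 5
add j: window [q, q, j, q, j, j] (2 distinct), len 6
Longest length with ≤2 distinct: 6.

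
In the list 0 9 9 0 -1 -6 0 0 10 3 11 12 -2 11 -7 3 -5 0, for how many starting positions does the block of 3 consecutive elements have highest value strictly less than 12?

13

[0, 9, 9] → max 9  < 12 ✓
[9, 9, 0] → max 9  < 12 ✓
[9, 0, -1] → max 9  < 12 ✓
[0, -1, -6] → max 0  < 12 ✓
[-1, -6, 0] → max 0  < 12 ✓
[-6, 0, 0] → max 0  < 12 ✓
[0, 0, 10] → max 10  < 12 ✓
[0, 10, 3] → max 10  < 12 ✓
[10, 3, 11] → max 11  < 12 ✓
[3, 11, 12] → max 12
[11, 12, -2] → max 12
[12, -2, 11] → max 12
[-2, 11, -7] → max 11  < 12 ✓
[11, -7, 3] → max 11  < 12 ✓
[-7, 3, -5] → max 3  < 12 ✓
[3, -5, 0] → max 3  < 12 ✓
13 windows satisfy the condition.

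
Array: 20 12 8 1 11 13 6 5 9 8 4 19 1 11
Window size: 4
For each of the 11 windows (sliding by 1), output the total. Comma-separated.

41, 32, 33, 31, 35, 33, 28, 26, 40, 32, 35

(20, 12, 8, 1) → sum 41
(12, 8, 1, 11) → sum 32
(8, 1, 11, 13) → sum 33
(1, 11, 13, 6) → sum 31
(11, 13, 6, 5) → sum 35
(13, 6, 5, 9) → sum 33
(6, 5, 9, 8) → sum 28
(5, 9, 8, 4) → sum 26
(9, 8, 4, 19) → sum 40
(8, 4, 19, 1) → sum 32
(4, 19, 1, 11) → sum 35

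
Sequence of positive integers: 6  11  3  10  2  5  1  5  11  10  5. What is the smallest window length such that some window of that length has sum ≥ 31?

add 6: running sum 6 < 31
add 11: running sum 17 < 31
add 3: running sum 20 < 31
add 10: running sum 30 < 31
add 2: shortest ending here [6, 11, 3, 10, 2] sum 32, len 5
add 5: shortest ending here [11, 3, 10, 2, 5] sum 31, len 5
add 1: shortest ending here [11, 3, 10, 2, 5, 1] sum 32, len 6
add 5: shortest ending here [11, 3, 10, 2, 5, 1, 5] sum 37, len 7
add 11: shortest ending here [10, 2, 5, 1, 5, 11] sum 34, len 6
add 10: shortest ending here [5, 1, 5, 11, 10] sum 32, len 5
add 5: shortest ending here [5, 11, 10, 5] sum 31, len 4
Shortest qualifying length: 4.

4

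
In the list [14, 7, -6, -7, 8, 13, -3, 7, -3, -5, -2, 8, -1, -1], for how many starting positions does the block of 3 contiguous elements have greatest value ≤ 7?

(14, 7, -6) → max 14
(7, -6, -7) → max 7  ≤ 7 ✓
(-6, -7, 8) → max 8
(-7, 8, 13) → max 13
(8, 13, -3) → max 13
(13, -3, 7) → max 13
(-3, 7, -3) → max 7  ≤ 7 ✓
(7, -3, -5) → max 7  ≤ 7 ✓
(-3, -5, -2) → max -2  ≤ 7 ✓
(-5, -2, 8) → max 8
(-2, 8, -1) → max 8
(8, -1, -1) → max 8
4 windows satisfy the condition.

4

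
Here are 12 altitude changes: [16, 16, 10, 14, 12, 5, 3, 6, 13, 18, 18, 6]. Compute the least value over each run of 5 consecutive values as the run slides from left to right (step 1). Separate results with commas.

Sliding a size-5 window across the 12 values:
(16, 16, 10, 14, 12) → min 10
(16, 10, 14, 12, 5) → min 5
(10, 14, 12, 5, 3) → min 3
(14, 12, 5, 3, 6) → min 3
(12, 5, 3, 6, 13) → min 3
(5, 3, 6, 13, 18) → min 3
(3, 6, 13, 18, 18) → min 3
(6, 13, 18, 18, 6) → min 6

10, 5, 3, 3, 3, 3, 3, 6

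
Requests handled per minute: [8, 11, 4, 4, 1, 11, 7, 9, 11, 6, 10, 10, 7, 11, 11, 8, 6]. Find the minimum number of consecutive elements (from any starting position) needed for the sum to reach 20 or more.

2

add 8: running sum 8 < 20
add 11: running sum 19 < 20
add 4: shortest ending here [8, 11, 4] sum 23, len 3
add 4: shortest ending here [8, 11, 4, 4] sum 27, len 4
add 1: shortest ending here [11, 4, 4, 1] sum 20, len 4
add 11: shortest ending here [4, 4, 1, 11] sum 20, len 4
add 7: shortest ending here [4, 1, 11, 7] sum 23, len 4
add 9: shortest ending here [11, 7, 9] sum 27, len 3
add 11: shortest ending here [9, 11] sum 20, len 2
add 6: shortest ending here [9, 11, 6] sum 26, len 3
add 10: shortest ending here [11, 6, 10] sum 27, len 3
add 10: shortest ending here [10, 10] sum 20, len 2
add 7: shortest ending here [10, 10, 7] sum 27, len 3
add 11: shortest ending here [10, 7, 11] sum 28, len 3
add 11: shortest ending here [11, 11] sum 22, len 2
add 8: shortest ending here [11, 11, 8] sum 30, len 3
add 6: shortest ending here [11, 8, 6] sum 25, len 3
Shortest qualifying length: 2.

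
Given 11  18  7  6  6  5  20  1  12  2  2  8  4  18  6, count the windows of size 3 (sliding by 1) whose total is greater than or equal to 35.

1

11 18 7 → sum 36  ≥ 35 ✓
18 7 6 → sum 31
7 6 6 → sum 19
6 6 5 → sum 17
6 5 20 → sum 31
5 20 1 → sum 26
20 1 12 → sum 33
1 12 2 → sum 15
12 2 2 → sum 16
2 2 8 → sum 12
2 8 4 → sum 14
8 4 18 → sum 30
4 18 6 → sum 28
1 window satisfy the condition.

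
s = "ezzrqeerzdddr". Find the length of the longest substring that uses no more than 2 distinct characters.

4

Extend right; when distinct count exceeds 2, shrink from the left:
[e] 1 distinct, len 1
[e, z] 2 distinct, len 2
[e, z, z] 2 distinct, len 3
[z, z, r] 2 distinct, len 3
[r, q] 2 distinct, len 2
[q, e] 2 distinct, len 2
[q, e, e] 2 distinct, len 3
[e, e, r] 2 distinct, len 3
[r, z] 2 distinct, len 2
[z, d] 2 distinct, len 2
[z, d, d] 2 distinct, len 3
[z, d, d, d] 2 distinct, len 4
[d, d, d, r] 2 distinct, len 4
Longest length with ≤2 distinct: 4.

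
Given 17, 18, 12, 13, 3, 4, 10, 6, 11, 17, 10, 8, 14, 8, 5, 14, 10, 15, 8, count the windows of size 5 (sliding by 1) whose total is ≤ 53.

[17, 18, 12, 13, 3] → sum 63
[18, 12, 13, 3, 4] → sum 50  ≤ 53 ✓
[12, 13, 3, 4, 10] → sum 42  ≤ 53 ✓
[13, 3, 4, 10, 6] → sum 36  ≤ 53 ✓
[3, 4, 10, 6, 11] → sum 34  ≤ 53 ✓
[4, 10, 6, 11, 17] → sum 48  ≤ 53 ✓
[10, 6, 11, 17, 10] → sum 54
[6, 11, 17, 10, 8] → sum 52  ≤ 53 ✓
[11, 17, 10, 8, 14] → sum 60
[17, 10, 8, 14, 8] → sum 57
[10, 8, 14, 8, 5] → sum 45  ≤ 53 ✓
[8, 14, 8, 5, 14] → sum 49  ≤ 53 ✓
[14, 8, 5, 14, 10] → sum 51  ≤ 53 ✓
[8, 5, 14, 10, 15] → sum 52  ≤ 53 ✓
[5, 14, 10, 15, 8] → sum 52  ≤ 53 ✓
11 windows satisfy the condition.

11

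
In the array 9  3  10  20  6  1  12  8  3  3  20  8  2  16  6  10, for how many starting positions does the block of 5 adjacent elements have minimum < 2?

[9, 3, 10, 20, 6] → min 3
[3, 10, 20, 6, 1] → min 1  < 2 ✓
[10, 20, 6, 1, 12] → min 1  < 2 ✓
[20, 6, 1, 12, 8] → min 1  < 2 ✓
[6, 1, 12, 8, 3] → min 1  < 2 ✓
[1, 12, 8, 3, 3] → min 1  < 2 ✓
[12, 8, 3, 3, 20] → min 3
[8, 3, 3, 20, 8] → min 3
[3, 3, 20, 8, 2] → min 2
[3, 20, 8, 2, 16] → min 2
[20, 8, 2, 16, 6] → min 2
[8, 2, 16, 6, 10] → min 2
5 windows satisfy the condition.

5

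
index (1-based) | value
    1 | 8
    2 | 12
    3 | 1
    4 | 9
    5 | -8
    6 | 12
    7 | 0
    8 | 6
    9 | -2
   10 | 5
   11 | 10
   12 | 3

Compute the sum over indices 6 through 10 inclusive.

Elements at indices 6..10: 12, 0, 6, -2, 5
sum(12, 0, 6, -2, 5) = 21

21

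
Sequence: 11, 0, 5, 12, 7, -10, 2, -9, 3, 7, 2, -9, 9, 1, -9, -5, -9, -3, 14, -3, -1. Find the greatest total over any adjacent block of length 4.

28

(11, 0, 5, 12) → sum 28
(0, 5, 12, 7) → sum 24
(5, 12, 7, -10) → sum 14
(12, 7, -10, 2) → sum 11
(7, -10, 2, -9) → sum -10
(-10, 2, -9, 3) → sum -14
(2, -9, 3, 7) → sum 3
(-9, 3, 7, 2) → sum 3
(3, 7, 2, -9) → sum 3
(7, 2, -9, 9) → sum 9
(2, -9, 9, 1) → sum 3
(-9, 9, 1, -9) → sum -8
(9, 1, -9, -5) → sum -4
(1, -9, -5, -9) → sum -22
(-9, -5, -9, -3) → sum -26
(-5, -9, -3, 14) → sum -3
(-9, -3, 14, -3) → sum -1
(-3, 14, -3, -1) → sum 7
Greatest of these is 28.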